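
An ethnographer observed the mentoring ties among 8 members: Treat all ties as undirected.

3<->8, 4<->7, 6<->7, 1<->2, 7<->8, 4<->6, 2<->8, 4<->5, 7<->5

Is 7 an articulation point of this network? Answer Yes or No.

Yes

Removing 7 leaves {1, 2, 3, and 8} with no path to {4, 5, and 6}, so the network splits into 2 components. 7 is a cut vertex.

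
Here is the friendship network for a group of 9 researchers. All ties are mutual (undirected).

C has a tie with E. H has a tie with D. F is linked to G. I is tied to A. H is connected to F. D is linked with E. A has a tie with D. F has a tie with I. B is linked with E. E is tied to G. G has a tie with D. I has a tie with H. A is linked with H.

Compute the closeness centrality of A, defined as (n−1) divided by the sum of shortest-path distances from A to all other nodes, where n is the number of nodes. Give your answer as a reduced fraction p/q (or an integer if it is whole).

Distances from A: B:3, C:3, D:1, E:2, F:2, G:2, H:1, I:1. Sum = 15.
n = 9, so closeness = 8/15.

8/15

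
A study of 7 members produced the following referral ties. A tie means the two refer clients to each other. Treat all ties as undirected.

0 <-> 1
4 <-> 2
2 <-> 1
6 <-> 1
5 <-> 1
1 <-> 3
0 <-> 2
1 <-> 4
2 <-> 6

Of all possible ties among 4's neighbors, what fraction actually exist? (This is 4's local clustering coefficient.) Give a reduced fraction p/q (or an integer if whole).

1

4's neighbors: 1 and 2 (k = 2).
Possible neighbor pairs: C(2,2) = 1. Edges among them: 1–2 → e = 1.
Clustering(4) = 1/1.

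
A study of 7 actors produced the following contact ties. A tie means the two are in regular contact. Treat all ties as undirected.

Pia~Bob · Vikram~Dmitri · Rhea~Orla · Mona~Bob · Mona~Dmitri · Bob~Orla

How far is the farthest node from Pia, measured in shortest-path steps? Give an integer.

4

Distances from Pia: Bob:1, Dmitri:3, Mona:2, Orla:2, Rhea:3, Vikram:4.
The largest is 4 (to Vikram), so the eccentricity of Pia is 4.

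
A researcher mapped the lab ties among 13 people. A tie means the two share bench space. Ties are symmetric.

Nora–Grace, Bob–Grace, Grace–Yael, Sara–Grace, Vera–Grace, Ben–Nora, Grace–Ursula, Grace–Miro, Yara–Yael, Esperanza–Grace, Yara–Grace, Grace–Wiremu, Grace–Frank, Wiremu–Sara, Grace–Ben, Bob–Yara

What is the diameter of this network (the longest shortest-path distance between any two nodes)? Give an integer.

2

Eccentricity of each node (its greatest distance to any other): Ben:2, Bob:2, Esperanza:2, Frank:2, Grace:1, Miro:2, Nora:2, Sara:2, Ursula:2, Vera:2, Wiremu:2, Yael:2, Yara:2.
The maximum eccentricity is 2, realized for instance by the pair Sara–Miro via Sara – Grace – Miro. So the diameter is 2.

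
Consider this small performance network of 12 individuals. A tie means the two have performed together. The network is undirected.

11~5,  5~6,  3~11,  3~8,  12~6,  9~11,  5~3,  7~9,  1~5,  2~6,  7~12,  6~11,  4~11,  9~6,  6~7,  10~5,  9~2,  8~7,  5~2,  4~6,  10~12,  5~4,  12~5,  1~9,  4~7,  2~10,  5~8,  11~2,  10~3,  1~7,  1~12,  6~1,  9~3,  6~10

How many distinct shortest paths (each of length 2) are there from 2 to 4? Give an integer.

The shortest distance is 2. The length-2 paths are: 2–6–4; 2–11–4; 2–5–4.
That gives 3 distinct shortest paths.

3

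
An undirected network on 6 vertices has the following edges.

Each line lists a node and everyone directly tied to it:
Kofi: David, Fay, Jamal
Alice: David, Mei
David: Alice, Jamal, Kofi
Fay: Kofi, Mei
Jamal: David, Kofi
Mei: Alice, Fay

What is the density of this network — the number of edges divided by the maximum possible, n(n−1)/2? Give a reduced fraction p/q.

7/15

There are 7 edges and 6 nodes, so the maximum possible is C(6,2) = 15.
Density = 7/15.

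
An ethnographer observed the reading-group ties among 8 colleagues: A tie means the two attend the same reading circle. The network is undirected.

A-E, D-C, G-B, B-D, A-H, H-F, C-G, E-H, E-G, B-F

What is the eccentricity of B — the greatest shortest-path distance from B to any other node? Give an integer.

3

Distances from B: A:3, C:2, D:1, E:2, F:1, G:1, H:2.
The largest is 3 (to A), so the eccentricity of B is 3.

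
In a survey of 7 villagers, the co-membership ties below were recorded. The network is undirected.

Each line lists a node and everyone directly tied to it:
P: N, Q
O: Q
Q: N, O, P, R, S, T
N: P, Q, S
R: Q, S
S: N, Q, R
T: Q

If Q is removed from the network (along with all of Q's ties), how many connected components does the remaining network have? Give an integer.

Without Q, the remaining ties split the others into: {N, P, R, S}; {O}; {T}.
That's 3 separate components.

3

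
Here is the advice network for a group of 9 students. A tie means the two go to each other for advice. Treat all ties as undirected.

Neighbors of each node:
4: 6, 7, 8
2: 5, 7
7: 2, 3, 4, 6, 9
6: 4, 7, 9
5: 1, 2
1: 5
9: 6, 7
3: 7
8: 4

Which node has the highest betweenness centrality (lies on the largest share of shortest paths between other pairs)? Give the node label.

7

Unnormalized betweenness of each node: 1:0, 2:12, 3:0, 4:7, 5:7, 6:1, 7:20, 8:0, 9:0.
7 has the largest value, 20, making it the main broker — the node through which the most shortest paths run.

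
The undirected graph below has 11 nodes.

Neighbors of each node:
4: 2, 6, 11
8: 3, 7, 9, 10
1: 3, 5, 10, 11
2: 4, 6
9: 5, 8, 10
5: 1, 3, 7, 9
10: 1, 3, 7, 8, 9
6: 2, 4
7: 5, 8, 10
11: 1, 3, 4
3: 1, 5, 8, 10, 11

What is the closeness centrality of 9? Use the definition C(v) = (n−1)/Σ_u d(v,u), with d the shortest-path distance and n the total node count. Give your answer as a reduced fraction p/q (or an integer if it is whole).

5/13

Distances from 9: 1:2, 2:5, 3:2, 4:4, 5:1, 6:5, 7:2, 8:1, 10:1, 11:3. Sum = 26.
n = 11, so closeness = 10/26 = 5/13.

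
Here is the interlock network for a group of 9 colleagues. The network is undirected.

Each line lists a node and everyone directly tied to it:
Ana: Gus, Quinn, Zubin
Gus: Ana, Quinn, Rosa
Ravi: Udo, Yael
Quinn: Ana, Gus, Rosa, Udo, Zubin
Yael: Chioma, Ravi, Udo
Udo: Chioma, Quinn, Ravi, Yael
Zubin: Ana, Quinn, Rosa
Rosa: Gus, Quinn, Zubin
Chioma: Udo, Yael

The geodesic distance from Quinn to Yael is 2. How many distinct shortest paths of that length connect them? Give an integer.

1

The shortest distance is 2, and the only length-2 path is Quinn–Udo–Yael. So there is exactly 1 shortest path.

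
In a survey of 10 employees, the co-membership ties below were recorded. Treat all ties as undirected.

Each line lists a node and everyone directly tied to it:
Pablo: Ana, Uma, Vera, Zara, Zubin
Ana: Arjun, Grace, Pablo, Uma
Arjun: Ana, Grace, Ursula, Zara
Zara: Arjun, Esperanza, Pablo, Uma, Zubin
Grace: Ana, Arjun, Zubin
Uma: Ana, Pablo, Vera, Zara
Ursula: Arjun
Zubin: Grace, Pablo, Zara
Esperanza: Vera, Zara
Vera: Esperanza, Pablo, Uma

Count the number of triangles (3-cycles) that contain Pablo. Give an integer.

4

Pablo's neighbors: Ana, Uma, Vera, Zara, and Zubin.
Neighbor pairs that are themselves tied: Pablo–Ana–Uma; Pablo–Uma–Vera; Pablo–Uma–Zara; Pablo–Zara–Zubin. Each forms one triangle with Pablo, for 4 in total.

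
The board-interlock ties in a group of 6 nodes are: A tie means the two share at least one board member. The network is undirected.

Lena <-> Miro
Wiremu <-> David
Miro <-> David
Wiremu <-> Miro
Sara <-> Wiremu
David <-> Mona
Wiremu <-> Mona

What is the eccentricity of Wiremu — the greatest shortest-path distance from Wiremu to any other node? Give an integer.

2

Distances from Wiremu: David:1, Lena:2, Miro:1, Mona:1, Sara:1.
The largest is 2 (to Lena), so the eccentricity of Wiremu is 2.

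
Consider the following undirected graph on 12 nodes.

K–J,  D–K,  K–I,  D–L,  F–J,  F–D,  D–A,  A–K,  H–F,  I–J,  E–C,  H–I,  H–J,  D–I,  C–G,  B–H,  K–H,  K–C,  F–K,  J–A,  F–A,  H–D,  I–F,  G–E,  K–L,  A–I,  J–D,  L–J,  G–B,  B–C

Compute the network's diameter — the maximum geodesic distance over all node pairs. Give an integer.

3

Eccentricity of each node (its greatest distance to any other): A:3, B:3, C:2, D:3, E:3, F:3, G:3, H:3, I:3, J:3, K:2, L:3.
The maximum eccentricity is 3, realized for instance by the pair J–E via J – K – C – E. So the diameter is 3.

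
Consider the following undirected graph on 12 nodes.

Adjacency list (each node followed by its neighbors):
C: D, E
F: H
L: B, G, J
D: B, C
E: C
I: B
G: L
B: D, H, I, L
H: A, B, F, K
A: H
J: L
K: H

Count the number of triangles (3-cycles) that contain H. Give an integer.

H's neighbors are A, B, F, and K, but none of them are tied to each other, so no triangle contains H.

0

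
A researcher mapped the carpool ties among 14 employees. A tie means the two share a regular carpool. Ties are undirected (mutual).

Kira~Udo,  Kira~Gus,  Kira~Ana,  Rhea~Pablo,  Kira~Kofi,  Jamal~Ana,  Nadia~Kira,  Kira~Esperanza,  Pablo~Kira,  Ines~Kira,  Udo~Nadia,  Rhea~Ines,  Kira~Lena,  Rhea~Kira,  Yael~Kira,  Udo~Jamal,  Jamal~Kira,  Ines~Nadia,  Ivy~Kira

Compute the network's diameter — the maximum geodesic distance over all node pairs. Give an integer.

2

Eccentricity of each node (its greatest distance to any other): Ana:2, Esperanza:2, Gus:2, Ines:2, Ivy:2, Jamal:2, Kira:1, Kofi:2, Lena:2, Nadia:2, Pablo:2, Rhea:2, Udo:2, Yael:2.
The maximum eccentricity is 2, realized for instance by the pair Yael–Esperanza via Yael – Kira – Esperanza. So the diameter is 2.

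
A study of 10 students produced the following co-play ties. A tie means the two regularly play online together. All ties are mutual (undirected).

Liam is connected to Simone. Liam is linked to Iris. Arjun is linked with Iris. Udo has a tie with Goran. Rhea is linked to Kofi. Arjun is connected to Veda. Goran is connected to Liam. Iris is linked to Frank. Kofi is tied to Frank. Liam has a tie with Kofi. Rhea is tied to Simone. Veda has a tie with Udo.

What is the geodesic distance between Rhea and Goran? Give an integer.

One shortest route is Rhea – Kofi – Liam – Goran, which uses 3 edges, and at distance 2 from Rhea we only reach {Frank, Liam}, which does not include Goran. So d(Rhea,Goran) = 3.

3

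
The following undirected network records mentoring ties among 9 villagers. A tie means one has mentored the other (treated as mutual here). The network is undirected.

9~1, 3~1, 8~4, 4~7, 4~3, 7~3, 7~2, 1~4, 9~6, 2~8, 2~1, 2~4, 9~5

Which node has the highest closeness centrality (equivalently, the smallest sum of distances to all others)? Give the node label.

1

Farness (sum of distances to all others) for each node — 1:12, 2:14, 3:15, 4:13, 5:22, 6:22, 7:18, 8:19, 9:15.
The smallest farness is 12, for 1, so 1 has the highest closeness.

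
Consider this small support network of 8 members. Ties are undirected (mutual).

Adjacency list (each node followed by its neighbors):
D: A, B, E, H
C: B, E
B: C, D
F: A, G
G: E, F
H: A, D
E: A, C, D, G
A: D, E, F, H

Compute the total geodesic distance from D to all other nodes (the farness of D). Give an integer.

10

Distances from D: A:1, B:1, C:2, E:1, F:2, G:2, H:1.
Sum = 1 + 1 + 2 + 1 + 2 + 2 + 1 = 10.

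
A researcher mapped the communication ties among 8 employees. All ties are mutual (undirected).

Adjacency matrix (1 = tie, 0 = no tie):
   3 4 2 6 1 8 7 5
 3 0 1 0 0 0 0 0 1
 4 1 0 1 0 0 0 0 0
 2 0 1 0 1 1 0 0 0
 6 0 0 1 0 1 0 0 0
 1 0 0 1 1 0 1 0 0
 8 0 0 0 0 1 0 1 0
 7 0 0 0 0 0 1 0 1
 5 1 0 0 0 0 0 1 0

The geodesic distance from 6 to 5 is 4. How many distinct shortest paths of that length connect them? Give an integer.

The shortest distance is 4. The length-4 paths are: 6–2–4–3–5; 6–1–8–7–5.
That gives 2 distinct shortest paths.

2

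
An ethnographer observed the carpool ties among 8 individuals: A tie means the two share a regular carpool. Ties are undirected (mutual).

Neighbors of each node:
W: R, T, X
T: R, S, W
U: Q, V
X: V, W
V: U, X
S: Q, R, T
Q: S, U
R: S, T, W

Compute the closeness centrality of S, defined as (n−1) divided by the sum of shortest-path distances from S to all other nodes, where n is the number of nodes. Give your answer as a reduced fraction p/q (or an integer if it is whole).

7/13

Distances from S: Q:1, R:1, T:1, U:2, V:3, W:2, X:3. Sum = 13.
n = 8, so closeness = 7/13.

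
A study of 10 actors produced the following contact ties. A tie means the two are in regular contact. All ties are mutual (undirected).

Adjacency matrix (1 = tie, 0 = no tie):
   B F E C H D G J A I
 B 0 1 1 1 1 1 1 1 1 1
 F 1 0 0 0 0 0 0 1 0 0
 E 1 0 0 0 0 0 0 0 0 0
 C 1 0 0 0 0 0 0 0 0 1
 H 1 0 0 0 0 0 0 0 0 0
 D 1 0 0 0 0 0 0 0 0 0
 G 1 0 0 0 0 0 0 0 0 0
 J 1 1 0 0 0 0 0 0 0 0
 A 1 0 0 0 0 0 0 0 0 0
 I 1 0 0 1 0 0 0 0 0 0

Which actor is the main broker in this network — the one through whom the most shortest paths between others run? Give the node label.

B

Unnormalized betweenness of each node: A:0, B:34, C:0, D:0, E:0, F:0, G:0, H:0, I:0, J:0.
B has the largest value, 34, making it the main broker — the node through which the most shortest paths run.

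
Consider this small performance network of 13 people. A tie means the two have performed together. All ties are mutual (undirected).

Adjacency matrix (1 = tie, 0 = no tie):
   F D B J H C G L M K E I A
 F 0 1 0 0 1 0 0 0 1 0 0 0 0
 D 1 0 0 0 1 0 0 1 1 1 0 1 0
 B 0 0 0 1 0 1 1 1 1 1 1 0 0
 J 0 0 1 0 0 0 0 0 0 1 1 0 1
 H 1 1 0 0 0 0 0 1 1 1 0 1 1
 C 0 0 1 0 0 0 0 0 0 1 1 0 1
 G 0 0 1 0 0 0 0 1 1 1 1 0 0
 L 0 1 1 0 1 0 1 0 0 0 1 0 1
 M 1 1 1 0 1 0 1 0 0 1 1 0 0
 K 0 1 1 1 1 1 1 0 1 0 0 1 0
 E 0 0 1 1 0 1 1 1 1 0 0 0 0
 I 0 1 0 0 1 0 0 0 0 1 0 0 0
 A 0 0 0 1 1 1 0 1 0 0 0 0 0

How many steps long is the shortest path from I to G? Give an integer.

One shortest route is I – K – G, which uses 2 edges, and I and G are not directly tied, so nothing shorter exists. So d(I,G) = 2.

2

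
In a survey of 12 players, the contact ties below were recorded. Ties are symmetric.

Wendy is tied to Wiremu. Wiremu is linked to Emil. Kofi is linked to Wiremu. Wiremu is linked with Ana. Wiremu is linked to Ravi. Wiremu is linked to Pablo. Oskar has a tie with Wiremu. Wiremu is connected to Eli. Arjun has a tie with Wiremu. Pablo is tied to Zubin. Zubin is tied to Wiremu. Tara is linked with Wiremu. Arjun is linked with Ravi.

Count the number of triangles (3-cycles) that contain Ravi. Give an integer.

1

Ravi's neighbors: Arjun and Wiremu.
Neighbor pairs that are themselves tied: Ravi–Arjun–Wiremu. Each forms one triangle with Ravi, for 1 in total.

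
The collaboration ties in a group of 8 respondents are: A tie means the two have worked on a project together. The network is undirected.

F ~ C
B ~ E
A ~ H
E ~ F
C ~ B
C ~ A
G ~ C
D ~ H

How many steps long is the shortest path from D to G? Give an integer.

One shortest route is D – H – A – C – G, which uses 4 edges, and at distance 3 from D we only reach {C}, which does not include G. So d(D,G) = 4.

4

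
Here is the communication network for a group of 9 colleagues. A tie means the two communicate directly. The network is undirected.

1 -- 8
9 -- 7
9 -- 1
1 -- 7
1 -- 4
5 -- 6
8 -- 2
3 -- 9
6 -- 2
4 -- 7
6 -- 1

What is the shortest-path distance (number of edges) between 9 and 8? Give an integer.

One shortest route is 9 – 1 – 8, which uses 2 edges, and 9 and 8 are not directly tied, so nothing shorter exists. So d(9,8) = 2.

2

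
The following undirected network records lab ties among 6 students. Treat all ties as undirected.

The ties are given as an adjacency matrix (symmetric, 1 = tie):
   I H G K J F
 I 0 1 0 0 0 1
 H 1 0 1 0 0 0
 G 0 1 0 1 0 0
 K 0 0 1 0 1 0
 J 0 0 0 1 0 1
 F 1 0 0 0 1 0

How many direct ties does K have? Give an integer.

K is directly tied to G and J. That is 2 neighbors, so the degree of K is 2.

2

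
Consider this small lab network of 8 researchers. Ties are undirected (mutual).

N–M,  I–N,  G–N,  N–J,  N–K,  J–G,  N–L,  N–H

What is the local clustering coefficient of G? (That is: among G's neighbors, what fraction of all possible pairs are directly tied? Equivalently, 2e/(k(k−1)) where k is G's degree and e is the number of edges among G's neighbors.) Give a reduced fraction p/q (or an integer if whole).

1

G's neighbors: J and N (k = 2).
Possible neighbor pairs: C(2,2) = 1. Edges among them: J–N → e = 1.
Clustering(G) = 1/1.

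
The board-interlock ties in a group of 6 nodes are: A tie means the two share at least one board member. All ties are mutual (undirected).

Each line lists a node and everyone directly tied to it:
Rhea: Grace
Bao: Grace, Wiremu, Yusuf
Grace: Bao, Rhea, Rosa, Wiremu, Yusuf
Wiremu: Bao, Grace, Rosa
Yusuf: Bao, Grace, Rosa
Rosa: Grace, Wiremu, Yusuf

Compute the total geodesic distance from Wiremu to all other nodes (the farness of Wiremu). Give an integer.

7

Distances from Wiremu: Bao:1, Grace:1, Rhea:2, Rosa:1, Yusuf:2.
Sum = 1 + 1 + 2 + 1 + 2 = 7.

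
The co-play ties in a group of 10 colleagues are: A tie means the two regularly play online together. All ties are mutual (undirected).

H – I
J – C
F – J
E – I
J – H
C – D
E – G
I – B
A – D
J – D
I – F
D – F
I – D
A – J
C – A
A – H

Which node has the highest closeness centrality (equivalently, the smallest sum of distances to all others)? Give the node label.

I

Farness (sum of distances to all others) for each node — A:18, B:21, C:19, D:14, E:19, F:16, G:27, H:16, I:13, J:17.
The smallest farness is 13, for I, so I has the highest closeness.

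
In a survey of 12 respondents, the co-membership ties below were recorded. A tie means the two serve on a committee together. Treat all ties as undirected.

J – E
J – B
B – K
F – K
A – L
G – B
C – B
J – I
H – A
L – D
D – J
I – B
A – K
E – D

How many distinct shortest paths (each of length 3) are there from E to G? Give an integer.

1

The shortest distance is 3, and the only length-3 path is E–J–B–G. So there is exactly 1 shortest path.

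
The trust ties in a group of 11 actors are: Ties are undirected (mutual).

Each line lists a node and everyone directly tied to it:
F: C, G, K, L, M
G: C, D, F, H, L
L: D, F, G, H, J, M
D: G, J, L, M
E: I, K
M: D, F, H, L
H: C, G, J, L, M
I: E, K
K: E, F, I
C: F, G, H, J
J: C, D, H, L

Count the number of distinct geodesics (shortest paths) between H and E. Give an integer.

4

The shortest distance is 4. The length-4 paths are: H–G–F–K–E; H–C–F–K–E; H–L–F–K–E; H–M–F–K–E.
That gives 4 distinct shortest paths.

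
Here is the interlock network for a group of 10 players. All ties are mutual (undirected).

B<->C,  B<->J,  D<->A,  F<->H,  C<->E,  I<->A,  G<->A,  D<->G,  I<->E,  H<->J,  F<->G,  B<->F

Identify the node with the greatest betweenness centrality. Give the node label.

Unnormalized betweenness of each node: A:13/2, B:21/2, C:6, D:0, E:9/2, F:13, G:21/2, H:2, I:9/2, J:3/2.
F has the largest value, 13, making it the main broker — the node through which the most shortest paths run.

F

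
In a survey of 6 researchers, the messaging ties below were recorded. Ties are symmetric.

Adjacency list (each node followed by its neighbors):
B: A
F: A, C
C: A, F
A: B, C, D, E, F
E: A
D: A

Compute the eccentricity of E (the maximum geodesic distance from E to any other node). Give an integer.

2

Distances from E: A:1, B:2, C:2, D:2, F:2.
The largest is 2 (to D, B, F, and C), so the eccentricity of E is 2.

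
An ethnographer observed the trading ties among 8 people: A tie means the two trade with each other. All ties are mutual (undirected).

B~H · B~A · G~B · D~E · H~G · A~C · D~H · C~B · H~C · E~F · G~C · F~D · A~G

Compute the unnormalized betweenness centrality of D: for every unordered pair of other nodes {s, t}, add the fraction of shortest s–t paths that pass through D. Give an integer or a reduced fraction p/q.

Pairs whose geodesics pass through D — A–F: 3/3; A–E: 3/3; B–F: 1; B–E: 1; G–F: 1; G–E: 1; C–F: 1; C–E: 1; H–F: 1; H–E: 1.
All other pairs contribute 0.
Summing the contributions gives betweenness(D) = 10.

10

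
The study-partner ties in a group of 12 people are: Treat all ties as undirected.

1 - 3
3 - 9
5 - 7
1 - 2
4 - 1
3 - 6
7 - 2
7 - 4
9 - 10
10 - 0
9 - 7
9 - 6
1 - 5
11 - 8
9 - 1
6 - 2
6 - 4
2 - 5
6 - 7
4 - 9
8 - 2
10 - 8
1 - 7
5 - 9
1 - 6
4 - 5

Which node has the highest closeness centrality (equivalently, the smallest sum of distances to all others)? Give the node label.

9

Farness (sum of distances to all others) for each node — 0:29, 1:17, 2:18, 3:23, 4:21, 5:19, 6:18, 7:18, 8:21, 9:16, 10:19, 11:31.
The smallest farness is 16, for 9, so 9 has the highest closeness.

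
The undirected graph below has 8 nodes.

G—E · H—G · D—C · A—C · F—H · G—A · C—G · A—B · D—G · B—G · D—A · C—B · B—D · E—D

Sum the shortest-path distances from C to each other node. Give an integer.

Distances from C: A:1, B:1, D:1, E:2, F:3, G:1, H:2.
Sum = 1 + 1 + 1 + 2 + 3 + 1 + 2 = 11.

11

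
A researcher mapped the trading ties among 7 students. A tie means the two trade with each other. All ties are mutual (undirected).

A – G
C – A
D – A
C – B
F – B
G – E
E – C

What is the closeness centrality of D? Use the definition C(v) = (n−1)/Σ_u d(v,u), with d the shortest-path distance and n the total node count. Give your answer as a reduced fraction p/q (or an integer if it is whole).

Distances from D: A:1, B:3, C:2, E:3, F:4, G:2. Sum = 15.
n = 7, so closeness = 6/15 = 2/5.

2/5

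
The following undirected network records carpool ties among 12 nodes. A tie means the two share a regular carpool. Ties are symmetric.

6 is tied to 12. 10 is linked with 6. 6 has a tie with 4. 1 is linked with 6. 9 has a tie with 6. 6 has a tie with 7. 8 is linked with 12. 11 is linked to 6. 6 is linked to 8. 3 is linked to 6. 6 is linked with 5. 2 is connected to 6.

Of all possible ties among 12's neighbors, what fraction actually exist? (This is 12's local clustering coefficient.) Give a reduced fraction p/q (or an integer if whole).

12's neighbors: 6 and 8 (k = 2).
Possible neighbor pairs: C(2,2) = 1. Edges among them: 6–8 → e = 1.
Clustering(12) = 1/1.

1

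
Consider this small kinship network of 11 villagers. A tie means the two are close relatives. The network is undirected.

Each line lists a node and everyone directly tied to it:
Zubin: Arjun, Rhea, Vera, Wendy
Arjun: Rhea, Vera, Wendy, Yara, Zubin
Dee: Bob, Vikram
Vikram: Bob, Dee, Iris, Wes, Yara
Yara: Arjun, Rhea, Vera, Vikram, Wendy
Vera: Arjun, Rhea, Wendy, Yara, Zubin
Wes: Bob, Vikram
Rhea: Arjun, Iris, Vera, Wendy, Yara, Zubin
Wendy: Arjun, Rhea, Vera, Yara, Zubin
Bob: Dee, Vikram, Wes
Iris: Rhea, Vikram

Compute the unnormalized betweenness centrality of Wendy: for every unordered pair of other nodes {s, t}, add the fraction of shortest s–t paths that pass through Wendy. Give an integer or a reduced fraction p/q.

21/20

Pairs whose geodesics pass through Wendy — Wes–Zubin: 1/5; Vikram–Zubin: 1/5; Bob–Zubin: 1/5; Dee–Zubin: 1/5; Yara–Zubin: 1/4.
All other pairs contribute 0.
Summing the contributions gives betweenness(Wendy) = 21/20.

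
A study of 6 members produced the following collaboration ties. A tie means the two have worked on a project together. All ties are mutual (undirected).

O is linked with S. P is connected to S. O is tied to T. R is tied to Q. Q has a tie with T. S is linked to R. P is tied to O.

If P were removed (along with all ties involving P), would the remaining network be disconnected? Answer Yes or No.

No

Even without P, every remaining node can still reach every other (the residual graph is connected), so P is not a cut vertex.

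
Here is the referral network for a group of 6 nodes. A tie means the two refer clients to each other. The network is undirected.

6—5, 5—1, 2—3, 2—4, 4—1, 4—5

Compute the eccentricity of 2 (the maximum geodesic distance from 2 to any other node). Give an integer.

Distances from 2: 1:2, 3:1, 4:1, 5:2, 6:3.
The largest is 3 (to 6), so the eccentricity of 2 is 3.

3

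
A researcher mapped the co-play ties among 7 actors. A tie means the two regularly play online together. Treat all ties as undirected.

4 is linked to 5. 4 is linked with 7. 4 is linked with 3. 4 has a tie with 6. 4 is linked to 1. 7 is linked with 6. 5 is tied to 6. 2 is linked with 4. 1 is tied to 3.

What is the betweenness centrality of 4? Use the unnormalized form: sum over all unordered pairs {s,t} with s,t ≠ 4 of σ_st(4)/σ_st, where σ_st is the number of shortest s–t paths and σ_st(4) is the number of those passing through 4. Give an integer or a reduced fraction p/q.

Pairs whose geodesics pass through 4 — 1–2: 1; 1–5: 1; 1–7: 1; 1–6: 1; 2–5: 1; 2–3: 1; 2–7: 1; 2–6: 1; 5–3: 1; 5–7: 1/2; 3–7: 1; 3–6: 1.
All other pairs contribute 0.
Summing the contributions gives betweenness(4) = 23/2.

23/2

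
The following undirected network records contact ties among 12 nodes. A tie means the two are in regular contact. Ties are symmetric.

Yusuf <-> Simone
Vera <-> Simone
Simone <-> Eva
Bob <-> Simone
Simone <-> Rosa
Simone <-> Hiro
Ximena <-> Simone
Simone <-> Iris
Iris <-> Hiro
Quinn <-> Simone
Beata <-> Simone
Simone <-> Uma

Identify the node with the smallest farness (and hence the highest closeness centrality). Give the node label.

Farness (sum of distances to all others) for each node — Beata:21, Bob:21, Eva:21, Hiro:20, Iris:20, Quinn:21, Rosa:21, Simone:11, Uma:21, Vera:21, Ximena:21, Yusuf:21.
The smallest farness is 11, for Simone, so Simone has the highest closeness.

Simone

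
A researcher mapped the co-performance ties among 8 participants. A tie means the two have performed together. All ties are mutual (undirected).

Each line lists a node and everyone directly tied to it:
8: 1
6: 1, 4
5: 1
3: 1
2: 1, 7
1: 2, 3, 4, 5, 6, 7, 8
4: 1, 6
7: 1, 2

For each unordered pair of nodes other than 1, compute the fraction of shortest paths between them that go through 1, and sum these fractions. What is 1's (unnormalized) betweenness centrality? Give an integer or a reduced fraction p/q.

Pairs whose geodesics pass through 1 — 8–2: 1; 8–5: 1; 8–7: 1; 8–4: 1; 8–6: 1; 8–3: 1; 2–5: 1; 2–4: 1; 2–6: 1; 2–3: 1; 5–7: 1; 5–4: 1; 5–6: 1; 5–3: 1 … (+5 more pairs).
All other pairs contribute 0.
Summing the contributions gives betweenness(1) = 19.

19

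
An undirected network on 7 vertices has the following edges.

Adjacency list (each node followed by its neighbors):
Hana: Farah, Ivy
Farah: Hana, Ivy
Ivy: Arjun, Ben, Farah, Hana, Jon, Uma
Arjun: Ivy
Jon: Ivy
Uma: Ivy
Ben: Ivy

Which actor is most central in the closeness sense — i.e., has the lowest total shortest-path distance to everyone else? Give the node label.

Farness (sum of distances to all others) for each node — Arjun:11, Ben:11, Farah:10, Hana:10, Ivy:6, Jon:11, Uma:11.
The smallest farness is 6, for Ivy, so Ivy has the highest closeness.

Ivy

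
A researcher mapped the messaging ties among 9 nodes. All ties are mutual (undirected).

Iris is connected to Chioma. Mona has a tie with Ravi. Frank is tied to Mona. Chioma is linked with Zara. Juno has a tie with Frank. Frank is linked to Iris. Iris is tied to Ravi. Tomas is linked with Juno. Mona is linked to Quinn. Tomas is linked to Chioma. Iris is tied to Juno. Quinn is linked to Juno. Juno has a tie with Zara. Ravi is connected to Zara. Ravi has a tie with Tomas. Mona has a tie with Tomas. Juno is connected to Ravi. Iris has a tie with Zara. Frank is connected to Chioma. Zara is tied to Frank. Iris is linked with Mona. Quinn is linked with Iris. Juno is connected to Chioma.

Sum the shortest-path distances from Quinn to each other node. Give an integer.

Distances from Quinn: Chioma:2, Frank:2, Iris:1, Juno:1, Mona:1, Ravi:2, Tomas:2, Zara:2.
Sum = 2 + 2 + 1 + 1 + 1 + 2 + 2 + 2 = 13.

13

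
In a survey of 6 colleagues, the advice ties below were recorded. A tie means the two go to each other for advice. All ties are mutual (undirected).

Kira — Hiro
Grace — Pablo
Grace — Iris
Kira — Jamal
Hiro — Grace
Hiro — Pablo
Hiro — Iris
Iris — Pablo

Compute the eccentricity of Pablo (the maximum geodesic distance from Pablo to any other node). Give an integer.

Distances from Pablo: Grace:1, Hiro:1, Iris:1, Jamal:3, Kira:2.
The largest is 3 (to Jamal), so the eccentricity of Pablo is 3.

3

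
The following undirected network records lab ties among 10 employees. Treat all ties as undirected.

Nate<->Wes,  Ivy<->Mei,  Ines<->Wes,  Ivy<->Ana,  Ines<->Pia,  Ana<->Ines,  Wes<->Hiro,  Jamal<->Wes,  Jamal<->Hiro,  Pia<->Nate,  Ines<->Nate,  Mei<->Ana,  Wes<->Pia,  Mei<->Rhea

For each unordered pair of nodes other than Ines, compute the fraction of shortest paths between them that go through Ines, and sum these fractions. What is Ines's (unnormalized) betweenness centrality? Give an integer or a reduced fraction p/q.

Pairs whose geodesics pass through Ines — Nate–Ana: 1; Nate–Rhea: 1; Nate–Mei: 1; Nate–Ivy: 1; Jamal–Ana: 1; Jamal–Rhea: 1; Jamal–Mei: 1; Jamal–Ivy: 1; Hiro–Ana: 1; Hiro–Rhea: 1; Hiro–Mei: 1; Hiro–Ivy: 1; Pia–Ana: 1; Pia–Rhea: 1 … (+6 more pairs).
All other pairs contribute 0.
Summing the contributions gives betweenness(Ines) = 20.

20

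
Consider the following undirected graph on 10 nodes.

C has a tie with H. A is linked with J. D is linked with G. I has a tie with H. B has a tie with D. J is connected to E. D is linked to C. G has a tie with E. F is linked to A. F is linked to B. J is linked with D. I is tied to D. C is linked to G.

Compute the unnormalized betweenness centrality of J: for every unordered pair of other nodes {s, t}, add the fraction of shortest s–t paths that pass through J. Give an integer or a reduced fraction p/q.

Pairs whose geodesics pass through J — H–A: 2/2; C–A: 1; G–A: 2/2; E–A: 1; E–F: 1; E–B: 1/2; E–D: 1/2; E–I: 1/2; A–D: 1; A–I: 1.
All other pairs contribute 0.
Summing the contributions gives betweenness(J) = 17/2.

17/2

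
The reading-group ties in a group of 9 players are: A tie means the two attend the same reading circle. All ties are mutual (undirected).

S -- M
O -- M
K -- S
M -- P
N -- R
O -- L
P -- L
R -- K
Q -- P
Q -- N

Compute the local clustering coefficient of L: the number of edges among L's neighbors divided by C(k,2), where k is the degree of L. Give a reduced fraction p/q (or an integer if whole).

0

L's neighbors: O and P (k = 2).
Possible neighbor pairs: C(2,2) = 1. Edges among them: none → e = 0.
Clustering(L) = 0/1.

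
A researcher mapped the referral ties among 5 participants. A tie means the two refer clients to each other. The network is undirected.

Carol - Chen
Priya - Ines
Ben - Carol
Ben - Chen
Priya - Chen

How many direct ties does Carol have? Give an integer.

Carol is directly tied to Ben and Chen. That is 2 neighbors, so the degree of Carol is 2.

2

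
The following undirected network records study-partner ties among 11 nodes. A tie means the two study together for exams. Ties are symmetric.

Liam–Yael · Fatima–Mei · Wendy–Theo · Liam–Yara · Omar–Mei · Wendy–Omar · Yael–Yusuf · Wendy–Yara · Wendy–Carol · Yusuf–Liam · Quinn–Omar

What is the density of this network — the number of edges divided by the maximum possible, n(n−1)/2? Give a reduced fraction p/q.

1/5

There are 11 edges and 11 nodes, so the maximum possible is C(11,2) = 55.
Density = 11/55 = 1/5.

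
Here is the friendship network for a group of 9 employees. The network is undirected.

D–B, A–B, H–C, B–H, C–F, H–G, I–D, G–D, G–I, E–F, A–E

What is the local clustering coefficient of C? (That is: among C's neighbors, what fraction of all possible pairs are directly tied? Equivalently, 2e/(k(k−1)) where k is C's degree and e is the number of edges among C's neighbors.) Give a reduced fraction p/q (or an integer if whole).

C's neighbors: F and H (k = 2).
Possible neighbor pairs: C(2,2) = 1. Edges among them: none → e = 0.
Clustering(C) = 0/1.

0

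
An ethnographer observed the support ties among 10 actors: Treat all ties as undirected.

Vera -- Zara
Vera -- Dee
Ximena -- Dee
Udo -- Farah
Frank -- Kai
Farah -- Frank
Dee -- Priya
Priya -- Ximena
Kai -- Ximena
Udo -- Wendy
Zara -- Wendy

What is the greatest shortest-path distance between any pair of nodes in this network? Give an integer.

5

Eccentricity of each node (its greatest distance to any other): Dee:4, Farah:4, Frank:4, Kai:4, Priya:5, Udo:5, Vera:4, Wendy:4, Ximena:4, Zara:4.
The maximum eccentricity is 5, realized for instance by the pair Priya–Udo via Priya – Ximena – Kai – Frank – Farah – Udo. So the diameter is 5.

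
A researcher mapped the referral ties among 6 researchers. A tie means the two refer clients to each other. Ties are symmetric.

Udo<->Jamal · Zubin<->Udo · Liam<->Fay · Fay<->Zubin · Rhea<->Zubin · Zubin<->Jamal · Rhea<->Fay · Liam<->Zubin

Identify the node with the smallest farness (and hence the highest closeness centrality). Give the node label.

Farness (sum of distances to all others) for each node — Fay:7, Jamal:8, Liam:8, Rhea:8, Udo:8, Zubin:5.
The smallest farness is 5, for Zubin, so Zubin has the highest closeness.

Zubin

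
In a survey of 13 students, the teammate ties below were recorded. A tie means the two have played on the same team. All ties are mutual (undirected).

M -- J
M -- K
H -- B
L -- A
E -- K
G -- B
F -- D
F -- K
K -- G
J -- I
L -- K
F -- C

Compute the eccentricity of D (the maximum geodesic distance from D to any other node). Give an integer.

5

Distances from D: A:4, B:4, C:2, E:3, F:1, G:3, H:5, I:5, J:4, K:2, L:3, M:3.
The largest is 5 (to H and I), so the eccentricity of D is 5.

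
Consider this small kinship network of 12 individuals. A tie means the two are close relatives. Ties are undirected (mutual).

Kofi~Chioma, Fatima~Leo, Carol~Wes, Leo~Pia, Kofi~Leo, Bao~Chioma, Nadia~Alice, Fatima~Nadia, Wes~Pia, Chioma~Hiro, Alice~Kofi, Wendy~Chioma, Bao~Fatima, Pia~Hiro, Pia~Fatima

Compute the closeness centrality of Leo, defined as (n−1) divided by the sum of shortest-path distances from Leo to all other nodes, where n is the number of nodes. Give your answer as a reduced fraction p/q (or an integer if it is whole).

11/21

Distances from Leo: Alice:2, Bao:2, Carol:3, Chioma:2, Fatima:1, Hiro:2, Kofi:1, Nadia:2, Pia:1, Wendy:3, Wes:2. Sum = 21.
n = 12, so closeness = 11/21.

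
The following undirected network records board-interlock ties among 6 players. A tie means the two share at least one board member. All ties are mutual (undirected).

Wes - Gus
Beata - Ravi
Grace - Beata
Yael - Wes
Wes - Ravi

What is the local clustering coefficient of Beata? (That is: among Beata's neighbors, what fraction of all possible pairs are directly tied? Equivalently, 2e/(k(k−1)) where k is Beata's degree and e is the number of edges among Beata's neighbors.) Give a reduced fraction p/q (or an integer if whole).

0

Beata's neighbors: Grace and Ravi (k = 2).
Possible neighbor pairs: C(2,2) = 1. Edges among them: none → e = 0.
Clustering(Beata) = 0/1.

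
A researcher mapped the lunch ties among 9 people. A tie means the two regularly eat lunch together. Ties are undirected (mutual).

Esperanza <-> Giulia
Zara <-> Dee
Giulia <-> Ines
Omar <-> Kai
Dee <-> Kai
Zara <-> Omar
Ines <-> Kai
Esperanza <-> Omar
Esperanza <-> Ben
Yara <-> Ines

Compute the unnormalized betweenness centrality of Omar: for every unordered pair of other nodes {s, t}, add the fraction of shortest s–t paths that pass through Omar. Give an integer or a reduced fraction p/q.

17/2

Pairs whose geodesics pass through Omar — Esperanza–Dee: 2/2; Esperanza–Zara: 1; Esperanza–Kai: 1; Dee–Ben: 2/2; Ben–Zara: 1; Ben–Kai: 1; Zara–Kai: 1/2; Zara–Giulia: 1; Zara–Ines: 1/2; Zara–Yara: 1/2.
All other pairs contribute 0.
Summing the contributions gives betweenness(Omar) = 17/2.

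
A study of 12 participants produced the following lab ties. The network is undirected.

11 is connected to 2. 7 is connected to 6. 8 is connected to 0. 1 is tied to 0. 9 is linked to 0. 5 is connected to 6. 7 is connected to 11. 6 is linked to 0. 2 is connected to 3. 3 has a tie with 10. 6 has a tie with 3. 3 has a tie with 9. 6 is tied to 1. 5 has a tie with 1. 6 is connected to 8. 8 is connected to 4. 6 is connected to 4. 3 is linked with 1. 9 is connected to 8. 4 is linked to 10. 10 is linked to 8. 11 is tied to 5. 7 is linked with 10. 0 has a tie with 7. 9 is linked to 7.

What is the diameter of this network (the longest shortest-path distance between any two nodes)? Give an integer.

Eccentricity of each node (its greatest distance to any other): 0:3, 1:2, 2:3, 3:2, 4:3, 5:3, 6:2, 7:2, 8:3, 9:3, 10:3, 11:3.
The maximum eccentricity is 3, realized for instance by the pair 8–11 via 8 – 6 – 5 – 11. So the diameter is 3.

3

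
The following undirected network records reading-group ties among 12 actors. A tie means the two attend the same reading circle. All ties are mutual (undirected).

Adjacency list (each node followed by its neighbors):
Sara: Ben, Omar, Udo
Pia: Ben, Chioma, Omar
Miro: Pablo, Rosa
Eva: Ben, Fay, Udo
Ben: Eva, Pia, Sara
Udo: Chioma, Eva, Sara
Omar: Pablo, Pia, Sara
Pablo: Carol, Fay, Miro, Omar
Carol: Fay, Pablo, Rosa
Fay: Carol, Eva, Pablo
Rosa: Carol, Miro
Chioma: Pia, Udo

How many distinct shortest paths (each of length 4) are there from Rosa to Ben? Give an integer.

The shortest distance is 4, and the only length-4 path is Rosa–Carol–Fay–Eva–Ben. So there is exactly 1 shortest path.

1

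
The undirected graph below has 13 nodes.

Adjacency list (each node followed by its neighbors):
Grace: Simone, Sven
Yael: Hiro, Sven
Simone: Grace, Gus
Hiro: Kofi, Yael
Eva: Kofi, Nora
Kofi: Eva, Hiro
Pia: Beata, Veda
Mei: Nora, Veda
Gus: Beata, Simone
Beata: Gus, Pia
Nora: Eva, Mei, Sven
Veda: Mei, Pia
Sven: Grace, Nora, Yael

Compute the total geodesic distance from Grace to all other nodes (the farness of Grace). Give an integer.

32

Distances from Grace: Beata:3, Eva:3, Gus:2, Hiro:3, Kofi:4, Mei:3, Nora:2, Pia:4, Simone:1, Sven:1, Veda:4, Yael:2.
Sum = 3 + 3 + 2 + 3 + 4 + 3 + 2 + 4 + 1 + 1 + 4 + 2 = 32.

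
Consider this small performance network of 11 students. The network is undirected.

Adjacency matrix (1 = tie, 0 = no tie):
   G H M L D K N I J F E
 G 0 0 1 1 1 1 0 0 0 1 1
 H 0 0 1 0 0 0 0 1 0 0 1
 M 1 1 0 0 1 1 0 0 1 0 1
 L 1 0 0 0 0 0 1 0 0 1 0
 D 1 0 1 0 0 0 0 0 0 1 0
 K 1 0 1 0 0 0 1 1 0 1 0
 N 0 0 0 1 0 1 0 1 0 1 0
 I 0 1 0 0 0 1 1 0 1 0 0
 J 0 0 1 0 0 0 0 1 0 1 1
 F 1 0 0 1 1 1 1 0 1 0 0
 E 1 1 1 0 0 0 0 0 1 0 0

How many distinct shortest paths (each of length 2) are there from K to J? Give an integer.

3

The shortest distance is 2. The length-2 paths are: K–F–J; K–M–J; K–I–J.
That gives 3 distinct shortest paths.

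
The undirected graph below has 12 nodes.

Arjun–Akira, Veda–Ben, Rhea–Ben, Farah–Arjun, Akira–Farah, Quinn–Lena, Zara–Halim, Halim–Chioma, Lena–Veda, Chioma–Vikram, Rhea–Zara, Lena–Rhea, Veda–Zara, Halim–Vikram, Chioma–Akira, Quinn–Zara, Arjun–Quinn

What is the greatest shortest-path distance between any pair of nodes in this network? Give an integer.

5

Eccentricity of each node (its greatest distance to any other): Akira:5, Arjun:4, Ben:5, Chioma:4, Farah:5, Halim:3, Lena:4, Quinn:3, Rhea:4, Veda:4, Vikram:4, Zara:3.
The maximum eccentricity is 5, realized for instance by the pair Akira–Ben via Akira – Arjun – Quinn – Lena – Rhea – Ben. So the diameter is 5.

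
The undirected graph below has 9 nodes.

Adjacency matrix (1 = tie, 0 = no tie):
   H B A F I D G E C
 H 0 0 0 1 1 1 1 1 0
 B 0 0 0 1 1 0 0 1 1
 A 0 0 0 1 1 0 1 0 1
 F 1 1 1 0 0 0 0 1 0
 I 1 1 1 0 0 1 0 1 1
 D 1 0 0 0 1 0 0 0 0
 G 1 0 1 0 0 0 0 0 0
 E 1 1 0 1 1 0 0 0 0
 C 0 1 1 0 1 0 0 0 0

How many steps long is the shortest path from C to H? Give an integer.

One shortest route is C – I – H, which uses 2 edges, and C and H are not directly tied, so nothing shorter exists. So d(C,H) = 2.

2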